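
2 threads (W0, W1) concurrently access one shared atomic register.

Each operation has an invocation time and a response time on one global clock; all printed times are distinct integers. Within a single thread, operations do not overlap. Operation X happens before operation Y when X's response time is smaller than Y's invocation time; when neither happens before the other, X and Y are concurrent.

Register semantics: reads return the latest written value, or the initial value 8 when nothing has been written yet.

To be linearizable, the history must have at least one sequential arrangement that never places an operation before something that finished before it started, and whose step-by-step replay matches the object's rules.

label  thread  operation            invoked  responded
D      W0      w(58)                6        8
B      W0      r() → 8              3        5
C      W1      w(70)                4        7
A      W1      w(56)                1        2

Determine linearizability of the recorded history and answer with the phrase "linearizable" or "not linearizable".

not linearizable

through event 4 a valid linearization exists; event 5 (B responding at time 5) ends that
the completed operations (2 total) allow one real-time order; the atomic register replay rejects it
include/drop combinations of the 1 pending operation (C) were all tried; none helps
one such order, A, B (pending dropped), breaks at step 2 where B r() → 8 is illegal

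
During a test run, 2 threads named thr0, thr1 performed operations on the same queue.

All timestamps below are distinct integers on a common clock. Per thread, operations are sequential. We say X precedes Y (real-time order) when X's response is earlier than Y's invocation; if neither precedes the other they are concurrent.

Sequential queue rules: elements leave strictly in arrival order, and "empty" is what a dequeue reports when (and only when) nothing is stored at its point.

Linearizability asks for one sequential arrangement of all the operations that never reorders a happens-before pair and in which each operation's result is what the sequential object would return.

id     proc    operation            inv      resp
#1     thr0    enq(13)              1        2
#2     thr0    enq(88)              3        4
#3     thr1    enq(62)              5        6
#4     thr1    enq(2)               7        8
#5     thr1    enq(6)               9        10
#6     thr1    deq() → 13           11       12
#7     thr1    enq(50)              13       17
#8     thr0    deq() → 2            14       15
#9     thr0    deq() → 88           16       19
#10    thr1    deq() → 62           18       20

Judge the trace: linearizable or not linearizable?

through event 14 a valid linearization exists; event 15 (#8 responding at time 15) ends that
one real-time candidate order over the 7 completed operations — the queue replay rejects it
no escape via the 1 pending operation (#7): every completion choice fails
one such order, #1, #2, #3, #4, #5, #6, #8 (pending dropped), breaks at step 7 where #8 deq() → 2 is illegal

not linearizable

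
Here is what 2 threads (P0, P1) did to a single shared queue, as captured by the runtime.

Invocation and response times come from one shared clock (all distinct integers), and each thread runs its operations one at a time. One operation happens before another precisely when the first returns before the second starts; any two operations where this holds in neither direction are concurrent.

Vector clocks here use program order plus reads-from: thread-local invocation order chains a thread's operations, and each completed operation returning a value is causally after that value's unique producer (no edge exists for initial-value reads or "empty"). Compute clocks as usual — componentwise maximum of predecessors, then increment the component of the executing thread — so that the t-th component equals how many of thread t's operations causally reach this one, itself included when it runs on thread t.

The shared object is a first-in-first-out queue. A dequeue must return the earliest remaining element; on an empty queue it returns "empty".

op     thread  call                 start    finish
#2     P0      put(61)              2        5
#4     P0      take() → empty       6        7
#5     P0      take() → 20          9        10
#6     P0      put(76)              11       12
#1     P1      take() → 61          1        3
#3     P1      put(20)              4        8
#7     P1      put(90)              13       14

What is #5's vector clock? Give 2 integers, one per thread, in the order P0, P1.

invoked at 2, #2 has no predecessors; its own P0 bump gives (1, 0)
invoked at 1, #1 merges VC(#2)=(1, 0) and bumps P1's slot → (1, 1)
invoked at 6, #4 merges VC(#2)=(1, 0) and bumps P0's slot → (2, 0)
invoked at 4, #3 merges VC(#1)=(1, 1) and bumps P1's slot → (1, 2)
invoked at 13, #7 merges VC(#3)=(1, 2) and bumps P1's slot → (1, 3)
invoked at 9, #5 merges VC(#3)=(1, 2), VC(#4)=(2, 0) and bumps P0's slot → (3, 2)
invoked at 11, #6 merges VC(#5)=(3, 2) and bumps P0's slot → (4, 2)
target: VC(#5) = (3, 2)

(3, 2)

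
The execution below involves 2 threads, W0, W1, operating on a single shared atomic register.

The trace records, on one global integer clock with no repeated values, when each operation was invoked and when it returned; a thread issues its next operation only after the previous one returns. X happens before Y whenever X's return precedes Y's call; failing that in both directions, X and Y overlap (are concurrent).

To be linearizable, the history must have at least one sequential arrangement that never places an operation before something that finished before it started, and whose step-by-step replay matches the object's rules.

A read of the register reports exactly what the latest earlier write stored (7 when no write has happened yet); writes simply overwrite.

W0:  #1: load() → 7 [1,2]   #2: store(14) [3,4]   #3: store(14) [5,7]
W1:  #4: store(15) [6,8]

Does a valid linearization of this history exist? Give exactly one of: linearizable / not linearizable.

linearizable

a witness: #1, #2, #3, #4
step 1: #1 load() → 7 — value 7
step 2: #2 store(14) — value 14
step 3: #3 store(14) — value 14
step 4: #4 store(15) — value 15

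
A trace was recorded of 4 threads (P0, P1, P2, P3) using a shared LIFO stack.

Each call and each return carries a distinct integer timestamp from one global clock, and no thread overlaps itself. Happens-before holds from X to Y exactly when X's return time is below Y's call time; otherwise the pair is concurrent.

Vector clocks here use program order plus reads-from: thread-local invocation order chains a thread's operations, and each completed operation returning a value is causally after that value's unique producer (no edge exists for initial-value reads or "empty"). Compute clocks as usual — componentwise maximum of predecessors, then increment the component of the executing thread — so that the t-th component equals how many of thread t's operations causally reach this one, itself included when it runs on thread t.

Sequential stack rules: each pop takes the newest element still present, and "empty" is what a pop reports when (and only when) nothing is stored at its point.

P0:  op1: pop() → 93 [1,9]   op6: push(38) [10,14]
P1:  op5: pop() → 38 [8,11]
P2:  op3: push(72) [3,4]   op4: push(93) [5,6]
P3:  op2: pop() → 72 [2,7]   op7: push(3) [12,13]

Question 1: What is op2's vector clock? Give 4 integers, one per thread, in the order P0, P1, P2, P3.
(0, 0, 1, 1)

no predecessors for op3 (invoked 3): P2 increments from zero → (0, 0, 1, 0)
op2 (invocation 2): componentwise max over VC(op3)=(0, 0, 1, 0), +1 at P3, giving (0, 0, 1, 1)
op4 (invocation 5): componentwise max over VC(op3)=(0, 0, 1, 0), +1 at P2, giving (0, 0, 2, 0)
op7 (invocation 12): componentwise max over VC(op2)=(0, 0, 1, 1), +1 at P3, giving (0, 0, 1, 2)
op1 (invocation 1): componentwise max over VC(op4)=(0, 0, 2, 0), +1 at P0, giving (1, 0, 2, 0)
op6 (invocation 10): componentwise max over VC(op1)=(1, 0, 2, 0), +1 at P0, giving (2, 0, 2, 0)
op5 (invocation 8): componentwise max over VC(op6)=(2, 0, 2, 0), +1 at P1, giving (2, 1, 2, 0)
target: VC(op2) = (0, 0, 1, 1)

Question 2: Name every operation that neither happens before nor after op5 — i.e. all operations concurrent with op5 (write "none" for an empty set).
op1, op6

op5 spans [8,11]: anything still running between times 8 and 11 counts as concurrent
op1 [1,9]: concurrent
op2 [2,7]: before
op3 [3,4]: before
op4 [5,6]: before
op6 [10,14]: concurrent
op7 [12,13]: after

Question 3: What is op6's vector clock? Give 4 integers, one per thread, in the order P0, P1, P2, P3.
(2, 0, 2, 0)

invoked at 3, op3 has no predecessors; its own P2 bump gives (0, 0, 1, 0)
VC(op2, invoked at 2): max of VC(op3)=(0, 0, 1, 0), then +1 on thread P3 → (0, 0, 1, 1)
VC(op4, invoked at 5): max of VC(op3)=(0, 0, 1, 0), then +1 on thread P2 → (0, 0, 2, 0)
VC(op7, invoked at 12): max of VC(op2)=(0, 0, 1, 1), then +1 on thread P3 → (0, 0, 1, 2)
VC(op1, invoked at 1): max of VC(op4)=(0, 0, 2, 0), then +1 on thread P0 → (1, 0, 2, 0)
VC(op6, invoked at 10): max of VC(op1)=(1, 0, 2, 0), then +1 on thread P0 → (2, 0, 2, 0)
VC(op5, invoked at 8): max of VC(op6)=(2, 0, 2, 0), then +1 on thread P1 → (2, 1, 2, 0)
target: VC(op6) = (2, 0, 2, 0)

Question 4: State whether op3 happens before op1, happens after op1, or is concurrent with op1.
concurrent

op3 spans [3,4], op1 spans [1,9]
the intervals overlap in both directions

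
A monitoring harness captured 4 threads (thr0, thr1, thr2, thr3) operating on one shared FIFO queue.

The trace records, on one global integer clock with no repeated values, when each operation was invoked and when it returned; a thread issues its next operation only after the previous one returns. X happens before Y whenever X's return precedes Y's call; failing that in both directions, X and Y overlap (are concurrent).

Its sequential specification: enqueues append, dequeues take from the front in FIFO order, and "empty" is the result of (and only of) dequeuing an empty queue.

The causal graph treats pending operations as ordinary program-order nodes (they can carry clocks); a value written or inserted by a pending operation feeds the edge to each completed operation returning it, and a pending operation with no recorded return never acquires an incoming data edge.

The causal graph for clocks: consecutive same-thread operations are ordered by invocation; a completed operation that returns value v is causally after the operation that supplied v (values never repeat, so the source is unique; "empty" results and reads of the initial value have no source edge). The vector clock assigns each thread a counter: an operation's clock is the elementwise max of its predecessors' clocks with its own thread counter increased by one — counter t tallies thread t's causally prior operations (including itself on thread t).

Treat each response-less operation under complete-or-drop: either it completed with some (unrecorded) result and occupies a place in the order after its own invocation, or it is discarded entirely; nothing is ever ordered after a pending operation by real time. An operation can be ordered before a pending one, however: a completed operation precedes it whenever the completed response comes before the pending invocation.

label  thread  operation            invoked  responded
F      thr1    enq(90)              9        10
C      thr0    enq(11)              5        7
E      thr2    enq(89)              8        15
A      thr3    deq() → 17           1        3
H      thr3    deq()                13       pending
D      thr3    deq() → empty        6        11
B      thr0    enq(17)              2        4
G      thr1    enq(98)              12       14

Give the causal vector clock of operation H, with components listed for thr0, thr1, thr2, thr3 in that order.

root op E, invoked 8: fresh clock plus thr2's own tick → (0, 0, 1, 0)
root op F, invoked 9: fresh clock plus thr1's own tick → (0, 1, 0, 0)
root op B, invoked 2: fresh clock plus thr0's own tick → (1, 0, 0, 0)
from VC(F)=(0, 1, 0, 0), G (invoked 12) maxes components and bumps thr1 → (0, 2, 0, 0)
from VC(B)=(1, 0, 0, 0), A (invoked 1) maxes components and bumps thr3 → (1, 0, 0, 1)
from VC(B)=(1, 0, 0, 0), C (invoked 5) maxes components and bumps thr0 → (2, 0, 0, 0)
from VC(A)=(1, 0, 0, 1), D (invoked 6) maxes components and bumps thr3 → (1, 0, 0, 2)
from VC(D)=(1, 0, 0, 2), H (invoked 13) maxes components and bumps thr3 → (1, 0, 0, 3)
target: VC(H) = (1, 0, 0, 3)

(1, 0, 0, 3)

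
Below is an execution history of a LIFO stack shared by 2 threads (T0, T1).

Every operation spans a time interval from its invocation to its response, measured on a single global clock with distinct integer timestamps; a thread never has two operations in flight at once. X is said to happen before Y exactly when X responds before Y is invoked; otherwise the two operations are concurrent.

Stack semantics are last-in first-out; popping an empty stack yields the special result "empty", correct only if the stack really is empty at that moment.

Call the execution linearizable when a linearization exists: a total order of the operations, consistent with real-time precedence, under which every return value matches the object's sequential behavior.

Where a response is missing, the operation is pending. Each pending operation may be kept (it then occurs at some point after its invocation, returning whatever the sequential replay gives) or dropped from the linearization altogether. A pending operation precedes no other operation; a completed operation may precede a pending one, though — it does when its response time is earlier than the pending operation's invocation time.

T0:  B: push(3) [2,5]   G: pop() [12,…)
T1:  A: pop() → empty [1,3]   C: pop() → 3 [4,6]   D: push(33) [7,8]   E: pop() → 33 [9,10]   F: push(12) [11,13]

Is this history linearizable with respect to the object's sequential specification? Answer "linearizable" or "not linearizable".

linearizable

one valid linearization: A, B, C, D, E, F
1. A pop() → empty, leaving stack <>
2. B push(3), leaving stack <3>
3. C pop() → 3, leaving stack <>
4. D push(33), leaving stack <33>
5. E pop() → 33, leaving stack <>
6. F push(12), leaving stack <12>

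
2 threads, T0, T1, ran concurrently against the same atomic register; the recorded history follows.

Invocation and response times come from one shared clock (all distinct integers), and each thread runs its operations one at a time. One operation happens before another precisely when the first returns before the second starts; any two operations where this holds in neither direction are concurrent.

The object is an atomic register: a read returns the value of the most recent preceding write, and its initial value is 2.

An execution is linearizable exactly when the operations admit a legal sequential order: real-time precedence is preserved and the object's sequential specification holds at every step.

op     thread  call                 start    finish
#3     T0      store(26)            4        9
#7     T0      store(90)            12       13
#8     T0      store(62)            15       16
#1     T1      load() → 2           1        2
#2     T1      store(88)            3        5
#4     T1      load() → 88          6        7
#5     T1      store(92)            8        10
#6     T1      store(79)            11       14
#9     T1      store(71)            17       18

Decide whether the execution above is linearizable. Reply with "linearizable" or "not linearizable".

one valid linearization: #1, #2, #4, #3, #5, #6, #7, #8, #9
step 1: #1 load() → 2 — value 2
step 2: #2 store(88) — value 88
step 3: #4 load() → 88 — value 88
step 4: #3 store(26) — value 26
step 5: #5 store(92) — value 92
step 6: #6 store(79) — value 79
step 7: #7 store(90) — value 90
step 8: #8 store(62) — value 62
step 9: #9 store(71) — value 71

linearizable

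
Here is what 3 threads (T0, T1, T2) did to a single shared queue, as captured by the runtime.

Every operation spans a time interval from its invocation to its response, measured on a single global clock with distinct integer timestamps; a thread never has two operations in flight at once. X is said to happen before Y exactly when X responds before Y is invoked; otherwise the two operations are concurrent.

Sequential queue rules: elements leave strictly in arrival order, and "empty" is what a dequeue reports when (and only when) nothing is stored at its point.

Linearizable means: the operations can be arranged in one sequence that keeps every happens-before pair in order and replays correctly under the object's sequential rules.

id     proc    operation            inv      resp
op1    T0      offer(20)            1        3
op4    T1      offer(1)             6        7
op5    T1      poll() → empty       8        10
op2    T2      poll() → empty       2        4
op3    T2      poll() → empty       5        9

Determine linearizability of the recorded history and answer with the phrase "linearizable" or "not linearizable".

not linearizable

the violation lands at event 9, op3's response at time 9: events 1..8 linearize, events 1..9 do not
4 orders of the 4 completed queue ops respect real time; none is legal
no completion choice of the 1 pending operation (op5) rescues it — every subset was tried
sample order op1, op2, op3, op4 (pending dropped) stalls at step 2 — op2 poll() → empty has no legal effect
sample order op1, op2, op4, op3 (pending dropped) stalls at step 2 — op2 poll() → empty has no legal effect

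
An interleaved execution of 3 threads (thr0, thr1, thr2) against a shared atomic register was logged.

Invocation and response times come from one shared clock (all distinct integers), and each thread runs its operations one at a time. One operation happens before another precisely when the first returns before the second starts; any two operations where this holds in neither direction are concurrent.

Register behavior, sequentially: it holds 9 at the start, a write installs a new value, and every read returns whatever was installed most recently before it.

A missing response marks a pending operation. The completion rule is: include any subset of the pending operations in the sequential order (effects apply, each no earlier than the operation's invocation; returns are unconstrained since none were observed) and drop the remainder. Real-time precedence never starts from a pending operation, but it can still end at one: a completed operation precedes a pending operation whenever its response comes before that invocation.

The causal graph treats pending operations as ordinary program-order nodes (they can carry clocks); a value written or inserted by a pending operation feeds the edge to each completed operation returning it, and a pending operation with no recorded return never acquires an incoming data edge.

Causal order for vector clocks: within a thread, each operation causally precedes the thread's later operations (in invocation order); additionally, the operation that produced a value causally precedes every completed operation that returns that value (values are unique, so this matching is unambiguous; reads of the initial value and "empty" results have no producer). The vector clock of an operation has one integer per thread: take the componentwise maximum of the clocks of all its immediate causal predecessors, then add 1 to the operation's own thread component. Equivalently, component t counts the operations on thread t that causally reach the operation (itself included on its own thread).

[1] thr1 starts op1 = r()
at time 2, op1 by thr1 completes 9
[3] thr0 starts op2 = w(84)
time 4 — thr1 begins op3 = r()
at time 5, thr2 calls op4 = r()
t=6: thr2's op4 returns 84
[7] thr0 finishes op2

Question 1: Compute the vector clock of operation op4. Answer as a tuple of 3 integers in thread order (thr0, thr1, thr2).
(1, 0, 1)

VC(op1, invoked at 1): no causal predecessors; +1 on thr1 → (0, 1, 0)
VC(op2, invoked at 3): no causal predecessors; +1 on thr0 → (1, 0, 0)
merge at op3 (invoked 4): VC(op1)=(0, 1, 0), own-thread bump on thr1 → (0, 2, 0)
merge at op4 (invoked 5): VC(op2)=(1, 0, 0), own-thread bump on thr2 → (1, 0, 1)
target: VC(op4) = (1, 0, 1)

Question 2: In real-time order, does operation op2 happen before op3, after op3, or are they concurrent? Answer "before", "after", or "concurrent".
concurrent

op2 spans [3,7], op3 spans [4,…)
the intervals overlap in both directions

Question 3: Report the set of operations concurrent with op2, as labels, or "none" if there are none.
op3, op4

concurrent with op2 ([3,7]): every op whose interval crosses 3..7
op1 [1,2]: before
op3 [4,…): concurrent
op4 [5,6]: concurrent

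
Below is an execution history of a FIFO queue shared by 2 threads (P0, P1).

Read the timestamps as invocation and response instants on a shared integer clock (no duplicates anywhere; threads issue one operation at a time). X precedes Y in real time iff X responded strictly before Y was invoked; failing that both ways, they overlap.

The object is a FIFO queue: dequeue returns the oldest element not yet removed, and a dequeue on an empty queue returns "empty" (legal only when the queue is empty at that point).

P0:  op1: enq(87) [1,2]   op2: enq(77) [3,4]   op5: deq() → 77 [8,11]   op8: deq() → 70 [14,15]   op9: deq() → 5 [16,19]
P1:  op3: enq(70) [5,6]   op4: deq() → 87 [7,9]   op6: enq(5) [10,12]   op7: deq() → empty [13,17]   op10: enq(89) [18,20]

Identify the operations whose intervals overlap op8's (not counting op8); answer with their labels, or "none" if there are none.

op8 runs from 14 to 15; window-overlapping ops are concurrent
op1 [1,2]: before
op2 [3,4]: before
op3 [5,6]: before
op4 [7,9]: before
op5 [8,11]: before
op6 [10,12]: before
op7 [13,17]: concurrent
op9 [16,19]: after
op10 [18,20]: after

op7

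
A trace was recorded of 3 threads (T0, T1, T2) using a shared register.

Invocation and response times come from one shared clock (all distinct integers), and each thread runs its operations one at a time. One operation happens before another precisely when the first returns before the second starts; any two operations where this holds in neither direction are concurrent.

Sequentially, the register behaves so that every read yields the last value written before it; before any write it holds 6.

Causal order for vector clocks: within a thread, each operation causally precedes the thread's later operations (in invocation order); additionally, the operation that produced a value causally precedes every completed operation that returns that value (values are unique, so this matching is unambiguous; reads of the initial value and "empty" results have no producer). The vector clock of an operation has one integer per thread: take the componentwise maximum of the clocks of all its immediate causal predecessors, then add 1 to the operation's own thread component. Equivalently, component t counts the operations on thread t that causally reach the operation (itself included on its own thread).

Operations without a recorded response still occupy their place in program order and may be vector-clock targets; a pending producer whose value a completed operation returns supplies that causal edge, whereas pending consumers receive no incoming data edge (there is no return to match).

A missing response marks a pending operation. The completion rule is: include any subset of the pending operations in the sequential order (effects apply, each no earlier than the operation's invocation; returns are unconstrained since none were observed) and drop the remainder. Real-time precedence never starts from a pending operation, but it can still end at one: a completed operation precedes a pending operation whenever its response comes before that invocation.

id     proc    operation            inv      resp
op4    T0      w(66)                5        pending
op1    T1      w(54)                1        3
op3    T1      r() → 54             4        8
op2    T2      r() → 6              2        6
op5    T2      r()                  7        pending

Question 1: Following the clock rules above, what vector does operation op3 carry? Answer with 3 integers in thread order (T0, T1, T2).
Answer: (0, 2, 0)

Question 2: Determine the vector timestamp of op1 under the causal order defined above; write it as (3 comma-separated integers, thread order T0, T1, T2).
Answer: (0, 1, 0)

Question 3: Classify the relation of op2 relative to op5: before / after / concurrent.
Answer: before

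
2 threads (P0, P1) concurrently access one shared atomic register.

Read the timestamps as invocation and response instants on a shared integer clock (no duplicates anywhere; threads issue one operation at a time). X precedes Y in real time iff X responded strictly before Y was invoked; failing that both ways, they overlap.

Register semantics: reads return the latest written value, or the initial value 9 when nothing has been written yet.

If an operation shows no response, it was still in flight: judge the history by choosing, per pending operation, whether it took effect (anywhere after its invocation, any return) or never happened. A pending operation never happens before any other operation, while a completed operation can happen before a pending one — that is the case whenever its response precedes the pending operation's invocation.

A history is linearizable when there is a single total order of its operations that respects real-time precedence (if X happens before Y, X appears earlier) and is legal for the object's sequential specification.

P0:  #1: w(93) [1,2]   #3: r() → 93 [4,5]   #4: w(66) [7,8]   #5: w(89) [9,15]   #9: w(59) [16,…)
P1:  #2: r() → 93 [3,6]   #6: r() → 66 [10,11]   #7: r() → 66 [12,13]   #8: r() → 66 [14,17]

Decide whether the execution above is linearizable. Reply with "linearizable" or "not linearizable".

one valid linearization: #1, #2, #3, #4, #6, #7, #8, #5
1. #1 w(93), leaving value 93
2. #2 r() → 93, leaving value 93
3. #3 r() → 93, leaving value 93
4. #4 w(66), leaving value 66
5. #6 r() → 66, leaving value 66
6. #7 r() → 66, leaving value 66
7. #8 r() → 66, leaving value 66
8. #5 w(89), leaving value 89

linearizable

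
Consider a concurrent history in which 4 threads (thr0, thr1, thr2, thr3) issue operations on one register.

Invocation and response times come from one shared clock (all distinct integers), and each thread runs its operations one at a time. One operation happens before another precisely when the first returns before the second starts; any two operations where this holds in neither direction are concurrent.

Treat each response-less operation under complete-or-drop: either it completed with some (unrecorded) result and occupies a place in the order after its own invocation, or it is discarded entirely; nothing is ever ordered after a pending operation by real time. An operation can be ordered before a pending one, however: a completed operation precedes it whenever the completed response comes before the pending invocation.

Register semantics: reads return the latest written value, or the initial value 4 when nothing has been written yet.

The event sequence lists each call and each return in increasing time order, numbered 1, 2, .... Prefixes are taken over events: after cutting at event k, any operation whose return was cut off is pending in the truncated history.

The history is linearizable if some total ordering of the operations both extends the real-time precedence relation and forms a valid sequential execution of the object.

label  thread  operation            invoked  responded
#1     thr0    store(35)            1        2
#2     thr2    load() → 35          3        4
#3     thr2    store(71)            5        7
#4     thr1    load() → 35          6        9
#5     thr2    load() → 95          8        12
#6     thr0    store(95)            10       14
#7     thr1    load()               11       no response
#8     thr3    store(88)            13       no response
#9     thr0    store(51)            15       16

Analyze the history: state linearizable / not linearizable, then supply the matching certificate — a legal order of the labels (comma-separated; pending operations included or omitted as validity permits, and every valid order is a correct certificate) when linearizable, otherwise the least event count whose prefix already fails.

step 1: #1 store(35) — value 35
step 2: #2 load() → 35 — value 35
step 3: #4 load() → 35 — value 35
step 4: #3 store(71) — value 71
step 5: #6 store(95) — value 95
step 6: #5 load() → 95 — value 95
step 7: #7 load() (pending, included) — value 95
step 8: #8 store(88) (pending, included) — value 88
step 9: #9 store(51) — value 51

linearizable — witness: #1, #2, #4, #3, #6, #5, #7, #8, #9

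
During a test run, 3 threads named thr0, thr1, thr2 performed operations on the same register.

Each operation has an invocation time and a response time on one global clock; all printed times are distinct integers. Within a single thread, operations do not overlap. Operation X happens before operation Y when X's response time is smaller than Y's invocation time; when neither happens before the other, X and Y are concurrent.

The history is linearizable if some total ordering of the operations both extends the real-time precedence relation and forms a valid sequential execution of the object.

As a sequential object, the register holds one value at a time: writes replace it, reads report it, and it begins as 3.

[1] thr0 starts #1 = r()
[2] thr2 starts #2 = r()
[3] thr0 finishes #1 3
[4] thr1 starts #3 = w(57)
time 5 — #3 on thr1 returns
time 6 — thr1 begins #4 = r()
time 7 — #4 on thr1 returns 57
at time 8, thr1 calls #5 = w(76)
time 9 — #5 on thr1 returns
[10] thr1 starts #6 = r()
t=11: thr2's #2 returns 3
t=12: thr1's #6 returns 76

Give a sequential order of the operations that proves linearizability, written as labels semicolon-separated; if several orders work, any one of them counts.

1. #1 r() → 3, leaving value 3
2. #2 r() → 3, leaving value 3
3. #3 w(57), leaving value 57
4. #4 r() → 57, leaving value 57
5. #5 w(76), leaving value 76
6. #6 r() → 76, leaving value 76

#1; #2; #3; #4; #5; #6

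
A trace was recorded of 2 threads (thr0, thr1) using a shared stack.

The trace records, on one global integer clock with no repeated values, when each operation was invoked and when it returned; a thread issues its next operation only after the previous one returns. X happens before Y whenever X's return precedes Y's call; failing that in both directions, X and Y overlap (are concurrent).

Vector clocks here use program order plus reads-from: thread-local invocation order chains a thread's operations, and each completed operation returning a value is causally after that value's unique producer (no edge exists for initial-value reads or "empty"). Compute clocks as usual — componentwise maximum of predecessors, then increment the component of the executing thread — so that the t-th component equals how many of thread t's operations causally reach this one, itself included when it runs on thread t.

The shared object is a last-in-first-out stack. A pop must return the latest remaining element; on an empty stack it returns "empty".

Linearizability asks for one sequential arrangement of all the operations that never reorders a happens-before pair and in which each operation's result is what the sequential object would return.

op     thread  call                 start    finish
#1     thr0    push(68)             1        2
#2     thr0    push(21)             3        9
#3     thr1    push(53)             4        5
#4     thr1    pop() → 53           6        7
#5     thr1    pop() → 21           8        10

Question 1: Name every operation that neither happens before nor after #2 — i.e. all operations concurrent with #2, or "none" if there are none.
#3, #4, #5

#2 spans [3,9]: anything still running between times 3 and 9 counts as concurrent
#1 [1,2]: before
#3 [4,5]: concurrent
#4 [6,7]: concurrent
#5 [8,10]: concurrent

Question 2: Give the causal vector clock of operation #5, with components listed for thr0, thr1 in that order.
(2, 3)

no predecessors for #3 (invoked 4): thr1 increments from zero → (0, 1)
no predecessors for #1 (invoked 1): thr0 increments from zero → (1, 0)
VC(#4, invoked at 6): max of VC(#3)=(0, 1), then +1 on thread thr1 → (0, 2)
VC(#2, invoked at 3): max of VC(#1)=(1, 0), then +1 on thread thr0 → (2, 0)
VC(#5, invoked at 8): max of VC(#2)=(2, 0), VC(#4)=(0, 2), then +1 on thread thr1 → (2, 3)
target: VC(#5) = (2, 3)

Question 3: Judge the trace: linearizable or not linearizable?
linearizable

witness order: #1, #2, #3, #4, #5
1. #1 push(68), leaving stack <68>
2. #2 push(21), leaving stack <68,21>
3. #3 push(53), leaving stack <68,21,53>
4. #4 pop() → 53, leaving stack <68,21>
5. #5 pop() → 21, leaving stack <68>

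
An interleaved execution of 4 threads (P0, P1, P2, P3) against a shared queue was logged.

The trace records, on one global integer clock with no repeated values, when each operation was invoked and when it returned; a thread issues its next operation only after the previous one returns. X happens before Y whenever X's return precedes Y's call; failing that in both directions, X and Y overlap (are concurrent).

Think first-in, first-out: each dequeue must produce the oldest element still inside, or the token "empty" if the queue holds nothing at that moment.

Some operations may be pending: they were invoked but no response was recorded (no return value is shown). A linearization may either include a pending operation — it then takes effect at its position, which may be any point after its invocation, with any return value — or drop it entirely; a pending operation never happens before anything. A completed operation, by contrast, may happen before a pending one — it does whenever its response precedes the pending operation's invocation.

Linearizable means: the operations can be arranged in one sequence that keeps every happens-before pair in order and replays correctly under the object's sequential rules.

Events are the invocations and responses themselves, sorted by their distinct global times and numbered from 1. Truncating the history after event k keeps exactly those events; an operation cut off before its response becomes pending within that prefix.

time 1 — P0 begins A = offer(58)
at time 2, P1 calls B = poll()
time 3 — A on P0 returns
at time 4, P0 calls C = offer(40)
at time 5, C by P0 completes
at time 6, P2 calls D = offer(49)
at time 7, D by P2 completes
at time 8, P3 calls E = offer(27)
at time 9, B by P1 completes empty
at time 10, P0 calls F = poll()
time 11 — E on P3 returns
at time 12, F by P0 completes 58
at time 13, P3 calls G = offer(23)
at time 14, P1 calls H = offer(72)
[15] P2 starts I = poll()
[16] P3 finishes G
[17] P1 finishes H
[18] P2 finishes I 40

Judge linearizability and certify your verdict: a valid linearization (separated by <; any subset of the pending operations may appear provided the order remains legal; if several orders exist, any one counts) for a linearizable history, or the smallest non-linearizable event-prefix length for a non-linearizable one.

linearizable — witness: B < A < C < D < E < F < G < H < I

1. B poll() → empty, leaving queue <>
2. A offer(58), leaving queue <58>
3. C offer(40), leaving queue <58,40>
4. D offer(49), leaving queue <58,40,49>
5. E offer(27), leaving queue <58,40,49,27>
6. F poll() → 58, leaving queue <40,49,27>
7. G offer(23), leaving queue <40,49,27,23>
8. H offer(72), leaving queue <40,49,27,23,72>
9. I poll() → 40, leaving queue <49,27,23,72>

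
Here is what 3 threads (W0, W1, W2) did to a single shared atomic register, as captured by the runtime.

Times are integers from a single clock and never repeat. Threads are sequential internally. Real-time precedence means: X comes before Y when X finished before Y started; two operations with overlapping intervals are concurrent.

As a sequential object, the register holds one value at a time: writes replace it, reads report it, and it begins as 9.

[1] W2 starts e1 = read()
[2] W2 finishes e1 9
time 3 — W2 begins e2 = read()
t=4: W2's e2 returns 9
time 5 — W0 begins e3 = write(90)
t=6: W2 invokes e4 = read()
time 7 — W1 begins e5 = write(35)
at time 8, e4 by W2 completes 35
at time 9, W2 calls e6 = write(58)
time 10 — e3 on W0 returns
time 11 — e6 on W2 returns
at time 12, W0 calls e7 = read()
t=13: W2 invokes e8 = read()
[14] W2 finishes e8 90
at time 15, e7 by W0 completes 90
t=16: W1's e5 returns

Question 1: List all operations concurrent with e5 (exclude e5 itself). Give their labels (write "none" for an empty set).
concurrent with e5 ([7,16]): every op whose interval crosses 7..16
e1 [1,2]: before
e2 [3,4]: before
e3 [5,10]: concurrent
e4 [6,8]: concurrent
e6 [9,11]: concurrent
e7 [12,15]: concurrent
e8 [13,14]: concurrent

e3, e4, e6, e7, e8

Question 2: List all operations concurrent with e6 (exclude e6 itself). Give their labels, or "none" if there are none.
e6 runs from 9 to 11; window-overlapping ops are concurrent
e1 [1,2]: before
e2 [3,4]: before
e3 [5,10]: concurrent
e4 [6,8]: before
e5 [7,16]: concurrent
e7 [12,15]: after
e8 [13,14]: after

e3, e5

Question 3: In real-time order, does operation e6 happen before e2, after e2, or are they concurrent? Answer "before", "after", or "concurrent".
e6 spans [9,11], e2 spans [3,4]
resp(e2)=4 < inv(e6)=9

after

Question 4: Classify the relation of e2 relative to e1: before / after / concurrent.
e2 spans [3,4], e1 spans [1,2]
resp(e1)=2 < inv(e2)=3

after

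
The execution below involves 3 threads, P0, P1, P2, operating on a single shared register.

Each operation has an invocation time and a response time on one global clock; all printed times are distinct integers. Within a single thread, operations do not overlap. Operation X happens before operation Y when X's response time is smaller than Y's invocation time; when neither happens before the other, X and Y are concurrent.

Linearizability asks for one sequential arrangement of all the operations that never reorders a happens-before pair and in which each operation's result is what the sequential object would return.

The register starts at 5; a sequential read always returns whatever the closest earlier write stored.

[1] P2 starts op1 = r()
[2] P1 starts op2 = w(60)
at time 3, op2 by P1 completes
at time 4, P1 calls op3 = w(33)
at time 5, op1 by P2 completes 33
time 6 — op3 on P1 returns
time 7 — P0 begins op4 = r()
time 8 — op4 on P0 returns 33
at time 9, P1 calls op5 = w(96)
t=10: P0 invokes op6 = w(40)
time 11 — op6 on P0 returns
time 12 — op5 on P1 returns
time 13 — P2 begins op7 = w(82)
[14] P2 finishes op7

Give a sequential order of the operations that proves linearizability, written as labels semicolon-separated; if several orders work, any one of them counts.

op2; op3; op1; op4; op5; op6; op7

after step 1 (op2 w(60)): value 60
after step 2 (op3 w(33)): value 33
after step 3 (op1 r() → 33): value 33
after step 4 (op4 r() → 33): value 33
after step 5 (op5 w(96)): value 96
after step 6 (op6 w(40)): value 40
after step 7 (op7 w(82)): value 82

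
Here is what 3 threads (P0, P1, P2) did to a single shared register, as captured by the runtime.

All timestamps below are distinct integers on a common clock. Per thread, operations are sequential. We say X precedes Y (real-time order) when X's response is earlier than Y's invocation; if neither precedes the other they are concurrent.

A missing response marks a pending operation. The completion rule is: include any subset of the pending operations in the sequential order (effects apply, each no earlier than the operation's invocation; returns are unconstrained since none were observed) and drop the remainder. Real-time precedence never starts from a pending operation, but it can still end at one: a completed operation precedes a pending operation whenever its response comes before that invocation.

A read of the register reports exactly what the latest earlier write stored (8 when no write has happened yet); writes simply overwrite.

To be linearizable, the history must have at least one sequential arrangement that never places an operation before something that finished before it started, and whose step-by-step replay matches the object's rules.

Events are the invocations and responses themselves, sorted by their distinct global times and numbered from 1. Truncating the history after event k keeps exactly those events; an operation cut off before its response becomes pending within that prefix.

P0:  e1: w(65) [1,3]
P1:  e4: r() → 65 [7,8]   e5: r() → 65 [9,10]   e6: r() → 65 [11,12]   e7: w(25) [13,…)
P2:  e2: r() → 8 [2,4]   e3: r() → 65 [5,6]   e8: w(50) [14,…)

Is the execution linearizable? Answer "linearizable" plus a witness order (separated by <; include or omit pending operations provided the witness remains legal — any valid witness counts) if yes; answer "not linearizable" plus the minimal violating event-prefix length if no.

linearizable — witness: e2 < e1 < e3 < e4 < e5 < e6

step 1: e2 r() → 8 — value 8
step 2: e1 w(65) — value 65
step 3: e3 r() → 65 — value 65
step 4: e4 r() → 65 — value 65
step 5: e5 r() → 65 — value 65
step 6: e6 r() → 65 — value 65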